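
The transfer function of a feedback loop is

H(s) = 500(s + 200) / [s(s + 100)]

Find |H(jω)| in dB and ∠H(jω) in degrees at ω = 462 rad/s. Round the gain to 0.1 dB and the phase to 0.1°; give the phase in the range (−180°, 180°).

At s = jω = j462:
zero (s+200): 200 + j462 → |·| = √(200²+462²) = √253444 ≈ 503.43, ∠ = arctan(462/200) ≈ 66.59°
pole (s+100): 100 + j462 → |·| = √(100²+462²) = √223444 ≈ 472.7, ∠ = arctan(462/100) ≈ 77.79°
pole at origin: |s| = 462, ∠ = 90.00° (in denominator)
|H| = 500 · 503.43 / 2.1839e+05 ≈ 1.1526
Gain = 20 log₁₀(1.1526) ≈ 1.23 dB
∠H = 66.59° − 167.79° = -101.20°

1.2 dB, -101.2°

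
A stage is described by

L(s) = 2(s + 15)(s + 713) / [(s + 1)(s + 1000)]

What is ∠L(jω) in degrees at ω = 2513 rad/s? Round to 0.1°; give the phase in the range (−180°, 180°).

At s = jω = j2513:
zero (s+15): 15 + j2513 → |·| = √(15²+2513²) = √6315394 ≈ 2513, ∠ = arctan(2513/15) ≈ 89.66°
zero (s+713): 713 + j2513 → |·| = √(713²+2513²) = √6823538 ≈ 2612.2, ∠ = arctan(2513/713) ≈ 74.16°
pole (s+1): 1 + j2513 → |·| = √(1²+2513²) = √6315170 ≈ 2513, ∠ = arctan(2513/1) ≈ 89.98°
pole (s+1000): 1000 + j2513 → |·| = √(1000²+2513²) = √7315169 ≈ 2704.7, ∠ = arctan(2513/1000) ≈ 68.30°
∠L = 163.82° − 158.28° = 5.54°

5.5°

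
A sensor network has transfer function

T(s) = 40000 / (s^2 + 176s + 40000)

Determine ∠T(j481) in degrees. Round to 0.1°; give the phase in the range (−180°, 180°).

At s = jω = j481:
quadratic: (j481)² + 176·j481 + 40000 = -191361 + j84656 → |·| ≈ 2.0925e+05, ∠ ≈ 156.14°
∠T = 0.00° − 156.14° = -156.14°

-156.1°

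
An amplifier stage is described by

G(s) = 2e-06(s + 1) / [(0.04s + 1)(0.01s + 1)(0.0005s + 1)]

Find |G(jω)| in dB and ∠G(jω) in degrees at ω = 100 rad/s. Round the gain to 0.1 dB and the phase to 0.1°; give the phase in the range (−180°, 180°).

At ω = 100 rad/s:
zero (1 + j100·1) = 1 + j100 → |·| ≈ 100, ∠ ≈ 89.43°
pole (1 + j100·0.04) = 1 + j4 → |·| ≈ 4.1231, ∠ ≈ 75.96°
pole (1 + j100·0.01) = 1 + j1 → |·| ≈ 1.4142, ∠ ≈ 45.00°
pole (1 + j100·0.0005) = 1 + j0.05 → |·| ≈ 1.0012, ∠ ≈ 2.86°
|G| = 2e-06 · 100 / (4.1231 · 1.4142 · 1.0012) ≈ 3.4259e-05
Gain = 20 log₁₀(3.4259e-05) ≈ -89.30 dB
∠G = (89.43°) − (75.96° + 45.00° + 2.86°) = -34.39°

-89.3 dB, -34.4°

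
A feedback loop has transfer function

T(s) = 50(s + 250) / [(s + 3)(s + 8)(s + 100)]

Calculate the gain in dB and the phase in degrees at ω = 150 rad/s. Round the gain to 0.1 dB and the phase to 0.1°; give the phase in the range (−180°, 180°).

-48.9 dB, 158.9°

At s = jω = j150:
zero (s+250): 250 + j150 → |·| = √(250²+150²) = √85000 ≈ 291.55, ∠ = arctan(150/250) ≈ 30.96°
pole (s+3): 3 + j150 → |·| = √(3²+150²) = √22509 ≈ 150.03, ∠ = arctan(150/3) ≈ 88.85°
pole (s+8): 8 + j150 → |·| = √(8²+150²) = √22564 ≈ 150.21, ∠ = arctan(150/8) ≈ 86.95°
pole (s+100): 100 + j150 → |·| = √(100²+150²) = √32500 ≈ 180.28, ∠ = arctan(150/100) ≈ 56.31°
|T| = 50 · 291.55 / 4.0628e+06 ≈ 0.003588
Gain = 20 log₁₀(0.003588) ≈ -48.90 dB
∠T = 30.96° − 232.11° = -201.15° ≡ 158.85° (principal value)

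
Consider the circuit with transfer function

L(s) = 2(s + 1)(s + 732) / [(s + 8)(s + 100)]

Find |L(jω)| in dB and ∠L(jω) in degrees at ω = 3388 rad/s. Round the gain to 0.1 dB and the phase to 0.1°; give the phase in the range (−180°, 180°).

6.2 dB, -10.4°

At s = jω = j3388:
zero (s+1): 1 + j3388 → |·| = √(1²+3388²) = √11478545 ≈ 3388, ∠ = arctan(3388/1) ≈ 89.98°
zero (s+732): 732 + j3388 → |·| = √(732²+3388²) = √12014368 ≈ 3466.2, ∠ = arctan(3388/732) ≈ 77.81°
pole (s+8): 8 + j3388 → |·| = √(8²+3388²) = √11478608 ≈ 3388, ∠ = arctan(3388/8) ≈ 89.86°
pole (s+100): 100 + j3388 → |·| = √(100²+3388²) = √11488544 ≈ 3389.5, ∠ = arctan(3388/100) ≈ 88.31°
|L| = 2 · 1.1743e+07 / 1.1484e+07 ≈ 2.0451
Gain = 20 log₁₀(2.0451) ≈ 6.21 dB
∠L = 167.79° − 178.17° = -10.38°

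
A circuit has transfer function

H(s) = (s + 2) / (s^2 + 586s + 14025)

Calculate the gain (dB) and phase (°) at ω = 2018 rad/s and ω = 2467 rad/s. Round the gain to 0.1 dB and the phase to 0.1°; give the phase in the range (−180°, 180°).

ω = 2018: -66.4 dB, -73.8°; ω = 2467: -68.1 dB, -76.7°

Substitute s = j2018:
Numerator: (j2018) + 2 = 2 + j2018
Denominator: (j2018)^2 + 586(j2018) + 14025 = -4058299 + j1182548
|N| = √(2² + 2018²) ≈ 2018, ∠N ≈ 89.94°
|D| = √(4058299² + 1182548²) ≈ 4.2271e+06, ∠D ≈ 163.75°
|H| = 2018 / 4.2271e+06 ≈ 0.0004774
Gain = 20 log₁₀(0.0004774) ≈ -66.42 dB
∠H = 89.94° − 163.75° = -73.81°

Substitute s = j2467:
Numerator: (j2467) + 2 = 2 + j2467
Denominator: (j2467)^2 + 586(j2467) + 14025 = -6072064 + j1445662
|N| = √(2² + 2467²) ≈ 2467, ∠N ≈ 89.95°
|D| = √(6072064² + 1445662²) ≈ 6.2418e+06, ∠D ≈ 166.61°
|H| = 2467 / 6.2418e+06 ≈ 0.00039524
Gain = 20 log₁₀(0.00039524) ≈ -68.06 dB
∠H = 89.95° − 166.61° = -76.66°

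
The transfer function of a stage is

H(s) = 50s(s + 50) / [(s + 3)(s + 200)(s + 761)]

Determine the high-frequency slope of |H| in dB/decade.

-20 dB/decade

Each pole contributes −20 dB/decade at high frequency; each zero contributes +20 dB/decade.
Net: 2 zero(s) − 3 pole(s) → -20 dB/decade.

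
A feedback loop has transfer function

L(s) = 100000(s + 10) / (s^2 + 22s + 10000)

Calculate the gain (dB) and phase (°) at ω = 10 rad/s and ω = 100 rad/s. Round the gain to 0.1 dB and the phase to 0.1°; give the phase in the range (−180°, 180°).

At s = jω = j10:
zero (s+10): 10 + j10 → |·| = √(10²+10²) = √200 ≈ 14.142, ∠ = arctan(10/10) ≈ 45.00°
quadratic: (j10)² + 22·j10 + 10000 = 9900 + j220 → |·| ≈ 9902.4, ∠ ≈ 1.27°
|L| = 100000 · 14.142 / 9902.4 ≈ 142.81
Gain = 20 log₁₀(142.81) ≈ 43.10 dB
∠L = 45.00° − 1.27° = 43.73°

At s = jω = j100:
zero (s+10): 10 + j100 → |·| = √(10²+100²) = √10100 ≈ 100.5, ∠ = arctan(100/10) ≈ 84.29°
quadratic: (j100)² + 22·j100 + 10000 = 0 + j2200 → |·| ≈ 2200, ∠ ≈ 90.00°
|L| = 100000 · 100.5 / 2200 ≈ 4568.2
Gain = 20 log₁₀(4568.2) ≈ 73.19 dB
∠L = 84.29° − 90.00° = -5.71°

ω = 10: 43.1 dB, 43.7°; ω = 100: 73.2 dB, -5.7°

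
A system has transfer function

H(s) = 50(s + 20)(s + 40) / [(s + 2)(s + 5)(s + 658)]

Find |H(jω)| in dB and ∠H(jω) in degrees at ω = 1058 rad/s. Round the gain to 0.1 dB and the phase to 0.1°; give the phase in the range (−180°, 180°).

-27.9 dB, -61.0°

At s = jω = j1058:
zero (s+20): 20 + j1058 → |·| = √(20²+1058²) = √1119764 ≈ 1058.2, ∠ = arctan(1058/20) ≈ 88.92°
zero (s+40): 40 + j1058 → |·| = √(40²+1058²) = √1120964 ≈ 1058.8, ∠ = arctan(1058/40) ≈ 87.83°
pole (s+2): 2 + j1058 → |·| = √(2²+1058²) = √1119368 ≈ 1058, ∠ = arctan(1058/2) ≈ 89.89°
pole (s+5): 5 + j1058 → |·| = √(5²+1058²) = √1119389 ≈ 1058, ∠ = arctan(1058/5) ≈ 89.73°
pole (s+658): 658 + j1058 → |·| = √(658²+1058²) = √1552328 ≈ 1245.9, ∠ = arctan(1058/658) ≈ 58.12°
|H| = 50 · 1.1204e+06 / 1.3946e+09 ≈ 0.040169
Gain = 20 log₁₀(0.040169) ≈ -27.92 dB
∠H = 176.75° − 237.74° = -60.99°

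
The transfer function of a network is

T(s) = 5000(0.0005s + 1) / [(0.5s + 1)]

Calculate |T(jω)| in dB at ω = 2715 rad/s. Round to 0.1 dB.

At ω = 2715 rad/s:
zero (1 + j2715·0.0005) = 1 + j1.3575 → |·| ≈ 1.6861, ∠ ≈ 53.62°
pole (1 + j2715·0.5) = 1 + j1357.5 → |·| ≈ 1357.5, ∠ ≈ 89.96°
|T| = 5000 · 1.6861 / (1357.5) ≈ 6.2103
Gain = 20 log₁₀(6.2103) ≈ 15.86 dB

15.9 dB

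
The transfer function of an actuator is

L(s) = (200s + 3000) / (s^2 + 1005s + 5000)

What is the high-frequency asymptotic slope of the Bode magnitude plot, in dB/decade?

-20 dB/decade

Each pole contributes −20 dB/decade at high frequency; each zero contributes +20 dB/decade.
Net: 1 zero(s) − 2 pole(s) → -20 dB/decade.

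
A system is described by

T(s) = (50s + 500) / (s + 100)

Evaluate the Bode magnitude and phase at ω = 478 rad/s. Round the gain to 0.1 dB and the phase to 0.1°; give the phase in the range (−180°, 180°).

33.8 dB, 10.6°

Substitute s = j478:
Numerator: 50(j478) + 500 = 500 + j23900
Denominator: (j478) + 100 = 100 + j478
|N| = √(500² + 23900²) ≈ 23905, ∠N ≈ 88.80°
|D| = √(100² + 478²) ≈ 488.35, ∠D ≈ 78.18°
|T| = 23905 / 488.35 ≈ 48.951
Gain = 20 log₁₀(48.951) ≈ 33.80 dB
∠T = 88.80° − 78.18° = 10.62°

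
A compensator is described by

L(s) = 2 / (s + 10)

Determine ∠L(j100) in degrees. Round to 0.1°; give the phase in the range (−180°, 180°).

-84.3°

Substitute s = j100:
Numerator: 2 = 2 + j0
Denominator: (j100) + 10 = 10 + j100
|N| = √(2² + 0²) ≈ 2, ∠N ≈ 0.00°
|D| = √(10² + 100²) ≈ 100.5, ∠D ≈ 84.29°
∠L = 0.00° − 84.29° = -84.29°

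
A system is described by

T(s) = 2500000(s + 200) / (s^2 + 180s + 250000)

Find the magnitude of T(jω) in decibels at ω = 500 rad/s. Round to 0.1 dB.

At s = jω = j500:
zero (s+200): 200 + j500 → |·| = √(200²+500²) = √290000 ≈ 538.52, ∠ = arctan(500/200) ≈ 68.20°
quadratic: (j500)² + 180·j500 + 250000 = 0 + j90000 → |·| ≈ 90000, ∠ ≈ 90.00°
|T| = 2500000 · 538.52 / 90000 ≈ 14959
Gain = 20 log₁₀(14959) ≈ 83.50 dB

83.5 dB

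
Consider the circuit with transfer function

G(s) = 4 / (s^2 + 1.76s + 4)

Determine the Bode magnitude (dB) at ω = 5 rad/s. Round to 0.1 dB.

At s = jω = j5:
quadratic: (j5)² + 1.76·j5 + 4 = -21 + j8.8 → |·| ≈ 22.769, ∠ ≈ 157.26°
|G| = 4 / 22.769 ≈ 0.17568
Gain = 20 log₁₀(0.17568) ≈ -15.11 dB

-15.1 dB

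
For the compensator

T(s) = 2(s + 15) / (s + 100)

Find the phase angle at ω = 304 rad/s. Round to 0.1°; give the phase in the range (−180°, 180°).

15.4°

At s = jω = j304:
zero (s+15): 15 + j304 → |·| = √(15²+304²) = √92641 ≈ 304.37, ∠ = arctan(304/15) ≈ 87.18°
pole (s+100): 100 + j304 → |·| = √(100²+304²) = √102416 ≈ 320.02, ∠ = arctan(304/100) ≈ 71.79°
∠T = 87.18° − 71.79° = 15.39°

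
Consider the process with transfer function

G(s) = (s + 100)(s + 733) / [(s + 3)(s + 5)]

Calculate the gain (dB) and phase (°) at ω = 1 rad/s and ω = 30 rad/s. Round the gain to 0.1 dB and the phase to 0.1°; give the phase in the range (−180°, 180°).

ω = 1: 73.2 dB, -29.1°; ω = 30: 38.4 dB, -145.8°

At s = jω = j1:
zero (s+100): 100 + j1 → |·| = √(100²+1²) = √10001 ≈ 100, ∠ = arctan(1/100) ≈ 0.57°
zero (s+733): 733 + j1 → |·| = √(733²+1²) = √537290 ≈ 733, ∠ = arctan(1/733) ≈ 0.08°
pole (s+3): 3 + j1 → |·| = √(3²+1²) = √10 ≈ 3.1623, ∠ = arctan(1/3) ≈ 18.43°
pole (s+5): 5 + j1 → |·| = √(5²+1²) = √26 ≈ 5.099, ∠ = arctan(1/5) ≈ 11.31°
|G| = 1 · 73300 / 16.125 ≈ 4545.7
Gain = 20 log₁₀(4545.7) ≈ 73.15 dB
∠G = 0.65° − 29.74° = -29.09°

At s = jω = j30:
zero (s+100): 100 + j30 → |·| = √(100²+30²) = √10900 ≈ 104.4, ∠ = arctan(30/100) ≈ 16.70°
zero (s+733): 733 + j30 → |·| = √(733²+30²) = √538189 ≈ 733.61, ∠ = arctan(30/733) ≈ 2.34°
pole (s+3): 3 + j30 → |·| = √(3²+30²) = √909 ≈ 30.15, ∠ = arctan(30/3) ≈ 84.29°
pole (s+5): 5 + j30 → |·| = √(5²+30²) = √925 ≈ 30.414, ∠ = arctan(30/5) ≈ 80.54°
|G| = 1 · 76589 / 916.98 ≈ 83.523
Gain = 20 log₁₀(83.523) ≈ 38.44 dB
∠G = 19.04° − 164.83° = -145.79°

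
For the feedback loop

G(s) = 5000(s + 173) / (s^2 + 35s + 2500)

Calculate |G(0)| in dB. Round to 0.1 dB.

G(0) = 5000·173 / 2500 = 346
20 log₁₀(346) ≈ 50.78 dB

50.8 dB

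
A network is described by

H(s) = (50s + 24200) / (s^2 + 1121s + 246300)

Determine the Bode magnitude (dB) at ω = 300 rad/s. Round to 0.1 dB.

-22.3 dB

Substitute s = j300:
Numerator: 50(j300) + 24200 = 24200 + j15000
Denominator: (j300)^2 + 1121(j300) + 246300 = 156300 + j336300
|N| = √(24200² + 15000²) ≈ 28472, ∠N ≈ 31.79°
|D| = √(156300² + 336300²) ≈ 3.7085e+05, ∠D ≈ 65.07°
|H| = 28472 / 3.7085e+05 ≈ 0.076775
Gain = 20 log₁₀(0.076775) ≈ -22.30 dB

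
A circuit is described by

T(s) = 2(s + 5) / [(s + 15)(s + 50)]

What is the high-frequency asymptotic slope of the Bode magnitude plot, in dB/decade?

-20 dB/decade

Each pole contributes −20 dB/decade at high frequency; each zero contributes +20 dB/decade.
Net: 1 zero(s) − 2 pole(s) → -20 dB/decade.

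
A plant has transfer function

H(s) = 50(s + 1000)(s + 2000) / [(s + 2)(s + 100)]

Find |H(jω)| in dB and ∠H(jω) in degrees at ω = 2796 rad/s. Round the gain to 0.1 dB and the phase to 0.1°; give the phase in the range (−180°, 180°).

36.3 dB, -53.2°

At s = jω = j2796:
zero (s+1000): 1000 + j2796 → |·| = √(1000²+2796²) = √8817616 ≈ 2969.4, ∠ = arctan(2796/1000) ≈ 70.32°
zero (s+2000): 2000 + j2796 → |·| = √(2000²+2796²) = √11817616 ≈ 3437.7, ∠ = arctan(2796/2000) ≈ 54.42°
pole (s+2): 2 + j2796 → |·| = √(2²+2796²) = √7817620 ≈ 2796, ∠ = arctan(2796/2) ≈ 89.96°
pole (s+100): 100 + j2796 → |·| = √(100²+2796²) = √7827616 ≈ 2797.8, ∠ = arctan(2796/100) ≈ 87.95°
|H| = 50 · 1.0208e+07 / 7.8226e+06 ≈ 65.247
Gain = 20 log₁₀(65.247) ≈ 36.29 dB
∠H = 124.74° − 177.91° = -53.17°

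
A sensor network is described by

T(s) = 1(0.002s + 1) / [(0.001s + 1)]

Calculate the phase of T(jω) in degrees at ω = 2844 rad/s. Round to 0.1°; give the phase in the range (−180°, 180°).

9.4°

At ω = 2844 rad/s:
zero (1 + j2844·0.002) = 1 + j5.688 → |·| ≈ 5.7752, ∠ ≈ 80.03°
pole (1 + j2844·0.001) = 1 + j2.844 → |·| ≈ 3.0147, ∠ ≈ 70.63°
∠T = (80.03°) − (70.63°) = 9.40°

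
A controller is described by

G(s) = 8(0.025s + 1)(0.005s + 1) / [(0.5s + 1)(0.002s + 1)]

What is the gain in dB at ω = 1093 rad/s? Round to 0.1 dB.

At ω = 1093 rad/s:
zero (1 + j1093·0.025) = 1 + j27.325 → |·| ≈ 27.343, ∠ ≈ 87.90°
zero (1 + j1093·0.005) = 1 + j5.465 → |·| ≈ 5.5557, ∠ ≈ 79.63°
pole (1 + j1093·0.5) = 1 + j546.5 → |·| ≈ 546.5, ∠ ≈ 89.90°
pole (1 + j1093·0.002) = 1 + j2.186 → |·| ≈ 2.4039, ∠ ≈ 65.42°
|G| = 8 · 27.343 · 5.5557 / (546.5 · 2.4039) ≈ 0.92506
Gain = 20 log₁₀(0.92506) ≈ -0.68 dB

-0.7 dB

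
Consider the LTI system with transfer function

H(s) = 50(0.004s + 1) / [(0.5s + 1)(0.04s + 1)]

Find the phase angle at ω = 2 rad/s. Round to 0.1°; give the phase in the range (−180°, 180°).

At ω = 2 rad/s:
zero (1 + j2·0.004) = 1 + j0.008 → |·| ≈ 1, ∠ ≈ 0.46°
pole (1 + j2·0.5) = 1 + j1 → |·| ≈ 1.4142, ∠ ≈ 45.00°
pole (1 + j2·0.04) = 1 + j0.08 → |·| ≈ 1.0032, ∠ ≈ 4.57°
∠H = (0.46°) − (45.00° + 4.57°) = -49.11°

-49.1°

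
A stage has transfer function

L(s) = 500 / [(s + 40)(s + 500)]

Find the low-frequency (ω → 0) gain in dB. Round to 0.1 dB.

L(0) = 500 / (40·500) = 0.025
20 log₁₀(0.025) ≈ -32.04 dB

-32.0 dB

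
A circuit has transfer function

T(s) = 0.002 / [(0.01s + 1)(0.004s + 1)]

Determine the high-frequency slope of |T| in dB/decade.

Each pole contributes −20 dB/decade at high frequency; each zero contributes +20 dB/decade.
Net: 0 zero(s) − 2 pole(s) → -40 dB/decade.

-40 dB/decade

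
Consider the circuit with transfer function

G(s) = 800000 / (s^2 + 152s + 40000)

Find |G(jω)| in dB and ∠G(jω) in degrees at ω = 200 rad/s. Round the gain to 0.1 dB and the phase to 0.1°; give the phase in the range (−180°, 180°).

At s = jω = j200:
quadratic: (j200)² + 152·j200 + 40000 = 0 + j30400 → |·| ≈ 30400, ∠ ≈ 90.00°
|G| = 800000 / 30400 ≈ 26.316
Gain = 20 log₁₀(26.316) ≈ 28.40 dB
∠G = 0.00° − 90.00° = -90.00°

28.4 dB, -90.0°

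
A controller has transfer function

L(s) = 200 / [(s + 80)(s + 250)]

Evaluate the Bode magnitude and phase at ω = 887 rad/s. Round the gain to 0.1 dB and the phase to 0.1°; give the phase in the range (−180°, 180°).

At s = jω = j887:
pole (s+80): 80 + j887 → |·| = √(80²+887²) = √793169 ≈ 890.6, ∠ = arctan(887/80) ≈ 84.85°
pole (s+250): 250 + j887 → |·| = √(250²+887²) = √849269 ≈ 921.56, ∠ = arctan(887/250) ≈ 74.26°
|L| = 200 / 8.2074e+05 ≈ 0.00024368
Gain = 20 log₁₀(0.00024368) ≈ -72.26 dB
∠L = 0.00° − 159.11° = -159.11°

-72.3 dB, -159.1°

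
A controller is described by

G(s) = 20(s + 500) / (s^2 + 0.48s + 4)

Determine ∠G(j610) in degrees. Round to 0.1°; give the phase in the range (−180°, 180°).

At s = jω = j610:
zero (s+500): 500 + j610 → |·| = √(500²+610²) = √622100 ≈ 788.73, ∠ = arctan(610/500) ≈ 50.66°
quadratic: (j610)² + 0.48·j610 + 4 = -372096 + j292.8 → |·| ≈ 3.721e+05, ∠ ≈ 179.95°
∠G = 50.66° − 179.95° = -129.29°

-129.3°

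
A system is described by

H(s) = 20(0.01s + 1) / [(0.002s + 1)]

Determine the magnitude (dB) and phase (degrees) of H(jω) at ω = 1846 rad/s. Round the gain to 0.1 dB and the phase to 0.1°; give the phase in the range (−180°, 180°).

39.7 dB, 12.1°

At ω = 1846 rad/s:
zero (1 + j1846·0.01) = 1 + j18.46 → |·| ≈ 18.487, ∠ ≈ 86.90°
pole (1 + j1846·0.002) = 1 + j3.692 → |·| ≈ 3.825, ∠ ≈ 74.84°
|H| = 20 · 18.487 / (3.825) ≈ 96.664
Gain = 20 log₁₀(96.664) ≈ 39.71 dB
∠H = (86.90°) − (74.84°) = 12.06°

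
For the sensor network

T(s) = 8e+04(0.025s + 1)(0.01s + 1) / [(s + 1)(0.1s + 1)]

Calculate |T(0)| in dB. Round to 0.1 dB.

98.1 dB

T(0) = 8e+04 · 1 / 1 = 80000
20 log₁₀(80000) ≈ 98.06 dB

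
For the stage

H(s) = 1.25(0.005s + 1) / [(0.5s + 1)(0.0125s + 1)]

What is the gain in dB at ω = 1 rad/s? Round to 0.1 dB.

At ω = 1 rad/s:
zero (1 + j1·0.005) = 1 + j0.005 → |·| ≈ 1, ∠ ≈ 0.29°
pole (1 + j1·0.5) = 1 + j0.5 → |·| ≈ 1.118, ∠ ≈ 26.57°
pole (1 + j1·0.0125) = 1 + j0.0125 → |·| ≈ 1.0001, ∠ ≈ 0.72°
|H| = 1.25 · 1 / (1.118 · 1.0001) ≈ 1.118
Gain = 20 log₁₀(1.118) ≈ 0.97 dB

1.0 dB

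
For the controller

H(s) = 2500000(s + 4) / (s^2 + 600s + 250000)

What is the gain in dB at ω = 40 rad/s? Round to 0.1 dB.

At s = jω = j40:
zero (s+4): 4 + j40 → |·| = √(4²+40²) = √1616 ≈ 40.2, ∠ = arctan(40/4) ≈ 84.29°
quadratic: (j40)² + 600·j40 + 250000 = 248400 + j24000 → |·| ≈ 2.4956e+05, ∠ ≈ 5.52°
|H| = 2500000 · 40.2 / 2.4956e+05 ≈ 402.71
Gain = 20 log₁₀(402.71) ≈ 52.10 dB

52.1 dB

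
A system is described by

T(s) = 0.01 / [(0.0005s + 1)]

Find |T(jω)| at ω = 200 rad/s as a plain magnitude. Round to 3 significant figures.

At ω = 200 rad/s:
pole (1 + j200·0.0005) = 1 + j0.1 → |·| ≈ 1.005, ∠ ≈ 5.71°
|T| = 0.01 · 1 / (1.005) ≈ 0.0099502

0.00995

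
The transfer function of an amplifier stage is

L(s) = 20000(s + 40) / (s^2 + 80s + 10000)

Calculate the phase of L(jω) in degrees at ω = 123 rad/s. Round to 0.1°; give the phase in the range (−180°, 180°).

-45.5°

At s = jω = j123:
zero (s+40): 40 + j123 → |·| = √(40²+123²) = √16729 ≈ 129.34, ∠ = arctan(123/40) ≈ 71.99°
quadratic: (j123)² + 80·j123 + 10000 = -5129 + j9840 → |·| ≈ 11096, ∠ ≈ 117.53°
∠L = 71.99° − 117.53° = -45.54°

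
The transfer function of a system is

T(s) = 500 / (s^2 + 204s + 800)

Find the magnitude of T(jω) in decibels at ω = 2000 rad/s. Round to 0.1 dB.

Substitute s = j2000:
Numerator: 500 = 500 + j0
Denominator: (j2000)^2 + 204(j2000) + 800 = -3999200 + j408000
|N| = √(500² + 0²) ≈ 500, ∠N ≈ 0.00°
|D| = √(3999200² + 408000²) ≈ 4.02e+06, ∠D ≈ 174.17°
|T| = 500 / 4.02e+06 ≈ 0.00012438
Gain = 20 log₁₀(0.00012438) ≈ -78.10 dB

-78.1 dB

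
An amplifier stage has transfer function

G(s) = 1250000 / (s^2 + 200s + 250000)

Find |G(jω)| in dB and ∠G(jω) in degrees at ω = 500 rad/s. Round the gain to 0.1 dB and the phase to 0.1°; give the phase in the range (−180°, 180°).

At s = jω = j500:
quadratic: (j500)² + 200·j500 + 250000 = 0 + j100000 → |·| ≈ 1e+05, ∠ ≈ 90.00°
|G| = 1250000 / 1e+05 ≈ 12.5
Gain = 20 log₁₀(12.5) ≈ 21.94 dB
∠G = 0.00° − 90.00° = -90.00°

21.9 dB, -90.0°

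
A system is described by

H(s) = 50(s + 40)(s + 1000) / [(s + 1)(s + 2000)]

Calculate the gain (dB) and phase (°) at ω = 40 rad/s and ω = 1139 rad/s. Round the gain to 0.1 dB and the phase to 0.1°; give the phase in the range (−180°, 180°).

At s = jω = j40:
zero (s+40): 40 + j40 → |·| = √(40²+40²) = √3200 ≈ 56.569, ∠ = arctan(40/40) ≈ 45.00°
zero (s+1000): 1000 + j40 → |·| = √(1000²+40²) = √1001600 ≈ 1000.8, ∠ = arctan(40/1000) ≈ 2.29°
pole (s+1): 1 + j40 → |·| = √(1²+40²) = √1601 ≈ 40.012, ∠ = arctan(40/1) ≈ 88.57°
pole (s+2000): 2000 + j40 → |·| = √(2000²+40²) = √4001600 ≈ 2000.4, ∠ = arctan(40/2000) ≈ 1.15°
|H| = 50 · 56614 / 80040 ≈ 35.366
Gain = 20 log₁₀(35.366) ≈ 30.97 dB
∠H = 47.29° − 89.72° = -42.43°

At s = jω = j1139:
zero (s+40): 40 + j1139 → |·| = √(40²+1139²) = √1298921 ≈ 1139.7, ∠ = arctan(1139/40) ≈ 87.99°
zero (s+1000): 1000 + j1139 → |·| = √(1000²+1139²) = √2297321 ≈ 1515.7, ∠ = arctan(1139/1000) ≈ 48.72°
pole (s+1): 1 + j1139 → |·| = √(1²+1139²) = √1297322 ≈ 1139, ∠ = arctan(1139/1) ≈ 89.95°
pole (s+2000): 2000 + j1139 → |·| = √(2000²+1139²) = √5297321 ≈ 2301.6, ∠ = arctan(1139/2000) ≈ 29.66°
|H| = 50 · 1.7274e+06 / 2.6215e+06 ≈ 32.947
Gain = 20 log₁₀(32.947) ≈ 30.36 dB
∠H = 136.71° − 119.61° = 17.10°

ω = 40: 31.0 dB, -42.4°; ω = 1139: 30.4 dB, 17.1°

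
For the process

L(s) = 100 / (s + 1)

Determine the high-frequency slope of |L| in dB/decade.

-20 dB/decade

Each pole contributes −20 dB/decade at high frequency; each zero contributes +20 dB/decade.
Net: 0 zero(s) − 1 pole(s) → -20 dB/decade.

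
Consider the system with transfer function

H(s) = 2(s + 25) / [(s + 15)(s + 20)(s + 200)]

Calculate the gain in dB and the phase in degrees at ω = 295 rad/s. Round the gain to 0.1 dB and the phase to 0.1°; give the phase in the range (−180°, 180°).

At s = jω = j295:
zero (s+25): 25 + j295 → |·| = √(25²+295²) = √87650 ≈ 296.06, ∠ = arctan(295/25) ≈ 85.16°
pole (s+15): 15 + j295 → |·| = √(15²+295²) = √87250 ≈ 295.38, ∠ = arctan(295/15) ≈ 87.09°
pole (s+20): 20 + j295 → |·| = √(20²+295²) = √87425 ≈ 295.68, ∠ = arctan(295/20) ≈ 86.12°
pole (s+200): 200 + j295 → |·| = √(200²+295²) = √127025 ≈ 356.41, ∠ = arctan(295/200) ≈ 55.86°
|H| = 2 · 296.06 / 3.1128e+07 ≈ 1.9022e-05
Gain = 20 log₁₀(1.9022e-05) ≈ -94.41 dB
∠H = 85.16° − 229.07° = -143.91°

-94.4 dB, -143.9°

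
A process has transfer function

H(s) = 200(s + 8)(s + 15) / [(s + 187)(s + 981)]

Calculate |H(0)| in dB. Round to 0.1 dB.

-17.7 dB

H(0) = 200·8·15 / (187·981) ≈ 0.13083
20 log₁₀(0.13083) ≈ -17.67 dB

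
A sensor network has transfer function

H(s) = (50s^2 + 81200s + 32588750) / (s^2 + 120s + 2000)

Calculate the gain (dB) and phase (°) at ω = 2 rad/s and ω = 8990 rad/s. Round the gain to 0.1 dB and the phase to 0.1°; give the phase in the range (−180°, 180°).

ω = 2: 84.2 dB, -6.6°; ω = 8990: 34.1 dB, -9.6°

Substitute s = j2:
Numerator: 50(j2)^2 + 81200(j2) + 32588750 = 32588550 + j162400
Denominator: (j2)^2 + 120(j2) + 2000 = 1996 + j240
|N| = √(32588550² + 162400²) ≈ 3.2589e+07, ∠N ≈ 0.29°
|D| = √(1996² + 240²) ≈ 2010.4, ∠D ≈ 6.86°
|H| = 3.2589e+07 / 2010.4 ≈ 16210
Gain = 20 log₁₀(16210) ≈ 84.20 dB
∠H = 0.29° − 6.86° = -6.57°

Substitute s = j8990:
Numerator: 50(j8990)^2 + 81200(j8990) + 32588750 = -4008416250 + j729988000
Denominator: (j8990)^2 + 120(j8990) + 2000 = -80818100 + j1078800
|N| = √(4008416250² + 729988000²) ≈ 4.0743e+09, ∠N ≈ 169.68°
|D| = √(80818100² + 1078800²) ≈ 8.0825e+07, ∠D ≈ 179.24°
|H| = 4.0743e+09 / 8.0825e+07 ≈ 50.409
Gain = 20 log₁₀(50.409) ≈ 34.05 dB
∠H = 169.68° − 179.24° = -9.56°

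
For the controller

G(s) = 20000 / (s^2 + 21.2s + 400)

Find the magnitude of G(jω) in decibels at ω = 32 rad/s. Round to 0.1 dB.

26.7 dB

At s = jω = j32:
quadratic: (j32)² + 21.2·j32 + 400 = -624 + j678.4 → |·| ≈ 921.74, ∠ ≈ 132.61°
|G| = 20000 / 921.74 ≈ 21.698
Gain = 20 log₁₀(21.698) ≈ 26.73 dB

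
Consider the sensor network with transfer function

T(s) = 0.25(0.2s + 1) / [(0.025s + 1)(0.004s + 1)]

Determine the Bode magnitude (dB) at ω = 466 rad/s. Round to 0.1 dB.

At ω = 466 rad/s:
zero (1 + j466·0.2) = 1 + j93.2 → |·| ≈ 93.205, ∠ ≈ 89.39°
pole (1 + j466·0.025) = 1 + j11.65 → |·| ≈ 11.693, ∠ ≈ 85.09°
pole (1 + j466·0.004) = 1 + j1.864 → |·| ≈ 2.1153, ∠ ≈ 61.79°
|T| = 0.25 · 93.205 / (11.693 · 2.1153) ≈ 0.94207
Gain = 20 log₁₀(0.94207) ≈ -0.52 dB

-0.5 dB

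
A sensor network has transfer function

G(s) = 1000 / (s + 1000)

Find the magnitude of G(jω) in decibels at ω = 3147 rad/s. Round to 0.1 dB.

At s = jω = j3147:
pole (s+1000): 1000 + j3147 → |·| = √(1000²+3147²) = √10903609 ≈ 3302.1, ∠ = arctan(3147/1000) ≈ 72.37°
|G| = 1000 / 3302.1 ≈ 0.30284
Gain = 20 log₁₀(0.30284) ≈ -10.38 dB

-10.4 dB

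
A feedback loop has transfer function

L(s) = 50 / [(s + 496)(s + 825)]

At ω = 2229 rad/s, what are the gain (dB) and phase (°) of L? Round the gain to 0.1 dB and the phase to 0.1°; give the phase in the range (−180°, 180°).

At s = jω = j2229:
pole (s+496): 496 + j2229 → |·| = √(496²+2229²) = √5214457 ≈ 2283.5, ∠ = arctan(2229/496) ≈ 77.45°
pole (s+825): 825 + j2229 → |·| = √(825²+2229²) = √5649066 ≈ 2376.8, ∠ = arctan(2229/825) ≈ 69.69°
|L| = 50 / 5.4274e+06 ≈ 9.2125e-06
Gain = 20 log₁₀(9.2125e-06) ≈ -100.71 dB
∠L = 0.00° − 147.14° = -147.14°

-100.7 dB, -147.1°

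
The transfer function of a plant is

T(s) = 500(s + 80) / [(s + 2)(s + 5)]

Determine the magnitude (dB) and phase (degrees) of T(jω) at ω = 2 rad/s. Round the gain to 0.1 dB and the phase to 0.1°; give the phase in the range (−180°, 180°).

At s = jω = j2:
zero (s+80): 80 + j2 → |·| = √(80²+2²) = √6404 ≈ 80.025, ∠ = arctan(2/80) ≈ 1.43°
pole (s+2): 2 + j2 → |·| = √(2²+2²) = √8 ≈ 2.8284, ∠ = arctan(2/2) ≈ 45.00°
pole (s+5): 5 + j2 → |·| = √(5²+2²) = √29 ≈ 5.3852, ∠ = arctan(2/5) ≈ 21.80°
|T| = 500 · 80.025 / 15.231 ≈ 2627
Gain = 20 log₁₀(2627) ≈ 68.39 dB
∠T = 1.43° − 66.80° = -65.37°

68.4 dB, -65.4°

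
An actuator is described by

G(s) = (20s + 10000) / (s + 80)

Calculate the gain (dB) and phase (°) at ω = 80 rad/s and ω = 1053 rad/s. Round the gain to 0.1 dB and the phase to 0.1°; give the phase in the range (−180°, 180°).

ω = 80: 39.0 dB, -35.9°; ω = 1053: 26.9 dB, -21.1°

Substitute s = j80:
Numerator: 20(j80) + 10000 = 10000 + j1600
Denominator: (j80) + 80 = 80 + j80
|N| = √(10000² + 1600²) ≈ 10127, ∠N ≈ 9.09°
|D| = √(80² + 80²) ≈ 113.14, ∠D ≈ 45.00°
|G| = 10127 / 113.14 ≈ 89.509
Gain = 20 log₁₀(89.509) ≈ 39.04 dB
∠G = 9.09° − 45.00° = -35.91°

Substitute s = j1053:
Numerator: 20(j1053) + 10000 = 10000 + j21060
Denominator: (j1053) + 80 = 80 + j1053
|N| = √(10000² + 21060²) ≈ 23314, ∠N ≈ 64.60°
|D| = √(80² + 1053²) ≈ 1056, ∠D ≈ 85.66°
|G| = 23314 / 1056 ≈ 22.078
Gain = 20 log₁₀(22.078) ≈ 26.88 dB
∠G = 64.60° − 85.66° = -21.06°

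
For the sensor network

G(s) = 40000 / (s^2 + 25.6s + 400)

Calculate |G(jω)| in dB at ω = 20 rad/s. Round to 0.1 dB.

37.9 dB

At s = jω = j20:
quadratic: (j20)² + 25.6·j20 + 400 = 0 + j512 → |·| ≈ 512, ∠ ≈ 90.00°
|G| = 40000 / 512 ≈ 78.125
Gain = 20 log₁₀(78.125) ≈ 37.86 dB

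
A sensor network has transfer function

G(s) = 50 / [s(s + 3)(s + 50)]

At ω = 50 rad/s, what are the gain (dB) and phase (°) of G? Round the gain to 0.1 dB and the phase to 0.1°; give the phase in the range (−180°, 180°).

-71.0 dB, 138.4°

At s = jω = j50:
pole (s+3): 3 + j50 → |·| = √(3²+50²) = √2509 ≈ 50.09, ∠ = arctan(50/3) ≈ 86.57°
pole (s+50): 50 + j50 → |·| = √(50²+50²) = √5000 ≈ 70.711, ∠ = arctan(50/50) ≈ 45.00°
pole at origin: |s| = 50, ∠ = 90.00° (in denominator)
|G| = 50 / 1.771e+05 ≈ 0.00028233
Gain = 20 log₁₀(0.00028233) ≈ -70.98 dB
∠G = 0.00° − 221.57° = -221.57° ≡ 138.43° (principal value)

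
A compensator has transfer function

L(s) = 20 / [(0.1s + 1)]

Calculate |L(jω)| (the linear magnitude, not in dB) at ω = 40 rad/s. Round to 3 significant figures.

4.85

At ω = 40 rad/s:
pole (1 + j40·0.1) = 1 + j4 → |·| ≈ 4.1231, ∠ ≈ 75.96°
|L| = 20 · 1 / (4.1231) ≈ 4.8507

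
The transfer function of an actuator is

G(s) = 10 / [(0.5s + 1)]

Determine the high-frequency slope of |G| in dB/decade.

-20 dB/decade

Each pole contributes −20 dB/decade at high frequency; each zero contributes +20 dB/decade.
Net: 0 zero(s) − 1 pole(s) → -20 dB/decade.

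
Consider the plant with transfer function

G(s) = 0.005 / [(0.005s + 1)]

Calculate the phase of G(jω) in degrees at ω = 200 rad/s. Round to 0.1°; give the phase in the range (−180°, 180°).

-45.0°

At ω = 200 rad/s:
pole (1 + j200·0.005) = 1 + j1 → |·| ≈ 1.4142, ∠ ≈ 45.00°
∠G = (0°) − (45.00°) = -45.00°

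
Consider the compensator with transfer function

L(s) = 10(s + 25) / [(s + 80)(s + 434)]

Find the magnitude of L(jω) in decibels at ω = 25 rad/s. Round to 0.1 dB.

At s = jω = j25:
zero (s+25): 25 + j25 → |·| = √(25²+25²) = √1250 ≈ 35.355, ∠ = arctan(25/25) ≈ 45.00°
pole (s+80): 80 + j25 → |·| = √(80²+25²) = √7025 ≈ 83.815, ∠ = arctan(25/80) ≈ 17.35°
pole (s+434): 434 + j25 → |·| = √(434²+25²) = √188981 ≈ 434.72, ∠ = arctan(25/434) ≈ 3.30°
|L| = 10 · 35.355 / 36436 ≈ 0.0097033
Gain = 20 log₁₀(0.0097033) ≈ -40.26 dB

-40.3 dB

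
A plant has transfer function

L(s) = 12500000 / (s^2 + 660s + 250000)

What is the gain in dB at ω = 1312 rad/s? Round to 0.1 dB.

At s = jω = j1312:
quadratic: (j1312)² + 660·j1312 + 250000 = -1471344 + j865920 → |·| ≈ 1.7072e+06, ∠ ≈ 149.52°
|L| = 12500000 / 1.7072e+06 ≈ 7.3219
Gain = 20 log₁₀(7.3219) ≈ 17.29 dB

17.3 dB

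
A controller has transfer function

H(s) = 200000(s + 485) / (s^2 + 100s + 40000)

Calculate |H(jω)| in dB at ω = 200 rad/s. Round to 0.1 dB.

At s = jω = j200:
zero (s+485): 485 + j200 → |·| = √(485²+200²) = √275225 ≈ 524.62, ∠ = arctan(200/485) ≈ 22.41°
quadratic: (j200)² + 100·j200 + 40000 = 0 + j20000 → |·| ≈ 20000, ∠ ≈ 90.00°
|H| = 200000 · 524.62 / 20000 ≈ 5246.2
Gain = 20 log₁₀(5246.2) ≈ 74.40 dB

74.4 dB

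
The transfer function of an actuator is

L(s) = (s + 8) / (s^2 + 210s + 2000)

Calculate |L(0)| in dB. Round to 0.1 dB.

-48.0 dB

L(0) = 8 / 2000 = 0.004
20 log₁₀(0.004) ≈ -47.96 dB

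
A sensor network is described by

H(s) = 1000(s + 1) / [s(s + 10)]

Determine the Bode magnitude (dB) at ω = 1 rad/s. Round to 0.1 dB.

43.0 dB

At s = jω = j1:
zero (s+1): 1 + j1 → |·| = √(1²+1²) = √2 ≈ 1.4142, ∠ = arctan(1/1) ≈ 45.00°
pole (s+10): 10 + j1 → |·| = √(10²+1²) = √101 ≈ 10.05, ∠ = arctan(1/10) ≈ 5.71°
pole at origin: |s| = 1, ∠ = 90.00° (in denominator)
|H| = 1000 · 1.4142 / 10.05 ≈ 140.72
Gain = 20 log₁₀(140.72) ≈ 42.97 dB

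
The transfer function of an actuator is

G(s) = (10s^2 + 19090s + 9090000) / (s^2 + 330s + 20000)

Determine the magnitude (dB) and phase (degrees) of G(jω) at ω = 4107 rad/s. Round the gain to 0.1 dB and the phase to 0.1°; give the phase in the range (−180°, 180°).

Substitute s = j4107:
Numerator: 10(j4107)^2 + 19090(j4107) + 9090000 = -159584490 + j78402630
Denominator: (j4107)^2 + 330(j4107) + 20000 = -16847449 + j1355310
|N| = √(159584490² + 78402630²) ≈ 1.778e+08, ∠N ≈ 153.84°
|D| = √(16847449² + 1355310²) ≈ 1.6902e+07, ∠D ≈ 175.40°
|G| = 1.778e+08 / 1.6902e+07 ≈ 10.519
Gain = 20 log₁₀(10.519) ≈ 20.44 dB
∠G = 153.84° − 175.40° = -21.56°

20.4 dB, -21.6°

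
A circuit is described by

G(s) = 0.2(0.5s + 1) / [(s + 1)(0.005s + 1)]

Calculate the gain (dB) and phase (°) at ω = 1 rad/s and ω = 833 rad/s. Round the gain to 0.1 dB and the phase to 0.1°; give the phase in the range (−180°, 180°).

At ω = 1 rad/s:
zero (1 + j1·0.5) = 1 + j0.5 → |·| ≈ 1.118, ∠ ≈ 26.57°
pole (1 + j1·1) = 1 + j1 → |·| ≈ 1.4142, ∠ ≈ 45.00°
pole (1 + j1·0.005) = 1 + j0.005 → |·| ≈ 1, ∠ ≈ 0.29°
|G| = 0.2 · 1.118 / (1.4142 · 1) ≈ 0.15811
Gain = 20 log₁₀(0.15811) ≈ -16.02 dB
∠G = (26.57°) − (45.00° + 0.29°) = -18.72°

At ω = 833 rad/s:
zero (1 + j833·0.5) = 1 + j416.5 → |·| ≈ 416.5, ∠ ≈ 89.86°
pole (1 + j833·1) = 1 + j833 → |·| ≈ 833, ∠ ≈ 89.93°
pole (1 + j833·0.005) = 1 + j4.165 → |·| ≈ 4.2834, ∠ ≈ 76.50°
|G| = 0.2 · 416.5 / (833 · 4.2834) ≈ 0.023346
Gain = 20 log₁₀(0.023346) ≈ -32.64 dB
∠G = (89.86°) − (89.93° + 76.50°) = -76.57°

ω = 1: -16.0 dB, -18.7°; ω = 833: -32.6 dB, -76.6°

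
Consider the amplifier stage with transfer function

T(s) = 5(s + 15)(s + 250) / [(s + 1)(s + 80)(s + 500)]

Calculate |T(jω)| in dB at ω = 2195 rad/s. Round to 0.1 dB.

-53.0 dB

At s = jω = j2195:
zero (s+15): 15 + j2195 → |·| = √(15²+2195²) = √4818250 ≈ 2195.1, ∠ = arctan(2195/15) ≈ 89.61°
zero (s+250): 250 + j2195 → |·| = √(250²+2195²) = √4880525 ≈ 2209.2, ∠ = arctan(2195/250) ≈ 83.50°
pole (s+1): 1 + j2195 → |·| = √(1²+2195²) = √4818026 ≈ 2195, ∠ = arctan(2195/1) ≈ 89.97°
pole (s+80): 80 + j2195 → |·| = √(80²+2195²) = √4824425 ≈ 2196.5, ∠ = arctan(2195/80) ≈ 87.91°
pole (s+500): 500 + j2195 → |·| = √(500²+2195²) = √5068025 ≈ 2251.2, ∠ = arctan(2195/500) ≈ 77.17°
|T| = 5 · 4.8494e+06 / 1.0854e+10 ≈ 0.0022339
Gain = 20 log₁₀(0.0022339) ≈ -53.02 dB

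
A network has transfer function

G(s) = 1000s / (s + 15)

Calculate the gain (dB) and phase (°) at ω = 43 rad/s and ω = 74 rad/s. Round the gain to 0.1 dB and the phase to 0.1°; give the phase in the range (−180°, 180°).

At s = jω = j43:
zero at origin: s = j43 → |·| = 43, ∠ = 90.00°
pole (s+15): 15 + j43 → |·| = √(15²+43²) = √2074 ≈ 45.541, ∠ = arctan(43/15) ≈ 70.77°
|G| = 1000 · 43 / 45.541 ≈ 944.2
Gain = 20 log₁₀(944.2) ≈ 59.50 dB
∠G = 90.00° − 70.77° = 19.23°

At s = jω = j74:
zero at origin: s = j74 → |·| = 74, ∠ = 90.00°
pole (s+15): 15 + j74 → |·| = √(15²+74²) = √5701 ≈ 75.505, ∠ = arctan(74/15) ≈ 78.54°
|G| = 1000 · 74 / 75.505 ≈ 980.07
Gain = 20 log₁₀(980.07) ≈ 59.83 dB
∠G = 90.00° − 78.54° = 11.46°

ω = 43: 59.5 dB, 19.2°; ω = 74: 59.8 dB, 11.5°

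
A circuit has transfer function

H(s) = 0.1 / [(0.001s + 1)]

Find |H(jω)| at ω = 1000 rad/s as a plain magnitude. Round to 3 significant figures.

At ω = 1000 rad/s:
pole (1 + j1000·0.001) = 1 + j1 → |·| ≈ 1.4142, ∠ ≈ 45.00°
|H| = 0.1 · 1 / (1.4142) ≈ 0.070711

0.0707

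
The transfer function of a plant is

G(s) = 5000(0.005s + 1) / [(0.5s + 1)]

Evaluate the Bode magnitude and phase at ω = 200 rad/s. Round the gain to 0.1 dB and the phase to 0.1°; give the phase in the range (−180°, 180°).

37.0 dB, -44.4°

At ω = 200 rad/s:
zero (1 + j200·0.005) = 1 + j1 → |·| ≈ 1.4142, ∠ ≈ 45.00°
pole (1 + j200·0.5) = 1 + j100 → |·| ≈ 100, ∠ ≈ 89.43°
|G| = 5000 · 1.4142 / (100) ≈ 70.71
Gain = 20 log₁₀(70.71) ≈ 36.99 dB
∠G = (45.00°) − (89.43°) = -44.43°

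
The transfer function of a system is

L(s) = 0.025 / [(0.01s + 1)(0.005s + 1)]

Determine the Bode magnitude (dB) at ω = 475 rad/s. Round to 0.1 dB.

At ω = 475 rad/s:
pole (1 + j475·0.01) = 1 + j4.75 → |·| ≈ 4.8541, ∠ ≈ 78.11°
pole (1 + j475·0.005) = 1 + j2.375 → |·| ≈ 2.5769, ∠ ≈ 67.17°
|L| = 0.025 · 1 / (4.8541 · 2.5769) ≈ 0.0019986
Gain = 20 log₁₀(0.0019986) ≈ -53.99 dB

-54.0 dB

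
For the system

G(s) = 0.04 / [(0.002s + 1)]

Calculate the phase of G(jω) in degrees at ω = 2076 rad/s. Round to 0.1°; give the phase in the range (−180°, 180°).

At ω = 2076 rad/s:
pole (1 + j2076·0.002) = 1 + j4.152 → |·| ≈ 4.2707, ∠ ≈ 76.46°
∠G = (0°) − (76.46°) = -76.46°

-76.5°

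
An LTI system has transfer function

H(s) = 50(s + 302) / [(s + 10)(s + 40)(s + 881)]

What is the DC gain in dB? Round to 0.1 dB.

-27.4 dB

H(0) = 50·302 / (10·40·881) ≈ 0.042849
20 log₁₀(0.042849) ≈ -27.36 dB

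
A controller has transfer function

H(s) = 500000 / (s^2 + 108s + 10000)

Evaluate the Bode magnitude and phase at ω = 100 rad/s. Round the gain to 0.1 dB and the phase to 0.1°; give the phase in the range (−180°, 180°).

At s = jω = j100:
quadratic: (j100)² + 108·j100 + 10000 = 0 + j10800 → |·| ≈ 10800, ∠ ≈ 90.00°
|H| = 500000 / 10800 ≈ 46.296
Gain = 20 log₁₀(46.296) ≈ 33.31 dB
∠H = 0.00° − 90.00° = -90.00°

33.3 dB, -90.0°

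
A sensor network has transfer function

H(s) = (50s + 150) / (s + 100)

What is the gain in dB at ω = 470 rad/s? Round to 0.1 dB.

33.8 dB

Substitute s = j470:
Numerator: 50(j470) + 150 = 150 + j23500
Denominator: (j470) + 100 = 100 + j470
|N| = √(150² + 23500²) ≈ 23500, ∠N ≈ 89.63°
|D| = √(100² + 470²) ≈ 480.52, ∠D ≈ 77.99°
|H| = 23500 / 480.52 ≈ 48.905
Gain = 20 log₁₀(48.905) ≈ 33.79 dB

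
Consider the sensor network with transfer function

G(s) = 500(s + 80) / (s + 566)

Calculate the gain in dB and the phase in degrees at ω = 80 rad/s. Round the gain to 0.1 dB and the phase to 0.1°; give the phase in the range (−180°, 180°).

At s = jω = j80:
zero (s+80): 80 + j80 → |·| = √(80²+80²) = √12800 ≈ 113.14, ∠ = arctan(80/80) ≈ 45.00°
pole (s+566): 566 + j80 → |·| = √(566²+80²) = √326756 ≈ 571.63, ∠ = arctan(80/566) ≈ 8.05°
|G| = 500 · 113.14 / 571.63 ≈ 98.963
Gain = 20 log₁₀(98.963) ≈ 39.91 dB
∠G = 45.00° − 8.05° = 36.95°

39.9 dB, 37.0°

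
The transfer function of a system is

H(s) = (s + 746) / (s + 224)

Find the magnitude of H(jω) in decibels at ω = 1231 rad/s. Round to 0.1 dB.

1.2 dB

Substitute s = j1231:
Numerator: (j1231) + 746 = 746 + j1231
Denominator: (j1231) + 224 = 224 + j1231
|N| = √(746² + 1231²) ≈ 1439.4, ∠N ≈ 58.78°
|D| = √(224² + 1231²) ≈ 1251.2, ∠D ≈ 79.69°
|H| = 1439.4 / 1251.2 ≈ 1.1504
Gain = 20 log₁₀(1.1504) ≈ 1.22 dB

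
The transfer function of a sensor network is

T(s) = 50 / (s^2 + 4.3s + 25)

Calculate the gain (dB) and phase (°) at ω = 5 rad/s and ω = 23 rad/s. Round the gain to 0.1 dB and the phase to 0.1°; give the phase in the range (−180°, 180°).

ω = 5: 7.3 dB, -90.0°; ω = 23: -20.2 dB, -168.9°

At s = jω = j5:
quadratic: (j5)² + 4.3·j5 + 25 = 0 + j21.5 → |·| ≈ 21.5, ∠ ≈ 90.00°
|T| = 50 / 21.5 ≈ 2.3256
Gain = 20 log₁₀(2.3256) ≈ 7.33 dB
∠T = 0.00° − 90.00° = -90.00°

At s = jω = j23:
quadratic: (j23)² + 4.3·j23 + 25 = -504 + j98.9 → |·| ≈ 513.61, ∠ ≈ 168.90°
|T| = 50 / 513.61 ≈ 0.09735
Gain = 20 log₁₀(0.09735) ≈ -20.23 dB
∠T = 0.00° − 168.90° = -168.90°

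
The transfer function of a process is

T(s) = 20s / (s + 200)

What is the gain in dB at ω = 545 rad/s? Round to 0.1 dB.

At s = jω = j545:
zero at origin: s = j545 → |·| = 545, ∠ = 90.00°
pole (s+200): 200 + j545 → |·| = √(200²+545²) = √337025 ≈ 580.54, ∠ = arctan(545/200) ≈ 69.85°
|T| = 20 · 545 / 580.54 ≈ 18.776
Gain = 20 log₁₀(18.776) ≈ 25.47 dB

25.5 dB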